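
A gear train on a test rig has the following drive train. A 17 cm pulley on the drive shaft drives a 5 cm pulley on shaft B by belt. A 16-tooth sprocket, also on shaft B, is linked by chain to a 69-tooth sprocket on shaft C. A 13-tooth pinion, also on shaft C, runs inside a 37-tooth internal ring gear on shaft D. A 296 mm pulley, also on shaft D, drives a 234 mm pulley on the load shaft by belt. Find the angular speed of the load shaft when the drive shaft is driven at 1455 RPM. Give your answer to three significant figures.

510 RPM

Belt: ratio = 5/17 = 0.29412, so shaft B turns at 1455 / 0.29412 = 4947 RPM.
Chain: ratio = 69/16 = 4.3125, so shaft C turns at 4947 / 4.3125 = 1147.1 RPM.
Internal gear: ratio = 37/13 = 2.8462, so shaft D turns at 1147.1 / 2.8462 = 403.05 RPM.
Belt: ratio = 234/296 = 0.79054, so the load shaft turns at 403.05 / 0.79054 = 509.84 RPM.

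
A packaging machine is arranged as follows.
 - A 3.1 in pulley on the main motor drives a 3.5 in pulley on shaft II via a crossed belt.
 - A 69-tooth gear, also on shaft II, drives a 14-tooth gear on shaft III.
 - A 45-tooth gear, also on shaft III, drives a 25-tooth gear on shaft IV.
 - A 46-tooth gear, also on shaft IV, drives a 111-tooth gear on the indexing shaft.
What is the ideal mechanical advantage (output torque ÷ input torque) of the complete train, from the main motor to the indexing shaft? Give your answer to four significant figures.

0.3071

Each stage contributes driven/driver: belt 3.5/3.1 = 1.129, gear mesh 14/69 = 0.2029, gear mesh 25/45 = 0.55556, gear mesh 111/46 = 2.413.
Overall: 1.129 × 0.2029 × 0.55556 × 2.413 = 0.3071.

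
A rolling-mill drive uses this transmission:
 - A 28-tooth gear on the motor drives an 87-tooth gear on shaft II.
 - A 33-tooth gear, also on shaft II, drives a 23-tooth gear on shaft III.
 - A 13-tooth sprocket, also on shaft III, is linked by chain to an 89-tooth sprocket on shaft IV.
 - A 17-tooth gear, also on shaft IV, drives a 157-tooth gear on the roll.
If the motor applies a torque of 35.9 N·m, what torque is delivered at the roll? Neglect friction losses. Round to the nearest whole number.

4915 N·m

After the gear mesh (87/28): 35.9 × 3.1071 = 111.55 N·m
After the gear mesh (23/33): 111.55 × 0.69697 = 77.744 N·m
After the chain (89/13): 77.744 × 6.8462 = 532.25 N·m
After the gear mesh (157/17): 532.25 × 9.2353 = 4915.5 N·m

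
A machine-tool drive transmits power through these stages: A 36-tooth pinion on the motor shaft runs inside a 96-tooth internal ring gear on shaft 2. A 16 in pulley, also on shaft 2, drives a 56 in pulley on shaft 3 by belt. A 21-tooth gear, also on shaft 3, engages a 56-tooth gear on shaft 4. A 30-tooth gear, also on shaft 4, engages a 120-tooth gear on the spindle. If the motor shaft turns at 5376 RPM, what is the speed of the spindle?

internal gear 96/36 = 2.6667 → 5376/2.6667 = 2016 RPM
belt 56/16 = 3.5 → 2016/3.5 = 576 RPM
gear mesh 56/21 = 2.6667 → 576/2.6667 = 216 RPM
gear mesh 120/30 = 4 → 216/4 = 54 RPM

54 RPM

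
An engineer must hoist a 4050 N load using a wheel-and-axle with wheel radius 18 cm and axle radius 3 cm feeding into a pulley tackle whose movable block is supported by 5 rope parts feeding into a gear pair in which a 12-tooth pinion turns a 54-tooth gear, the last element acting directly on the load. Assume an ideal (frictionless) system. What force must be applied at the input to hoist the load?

Wheel-and-axle MA = R/r = 18/3 = 6.
Block-and-tackle MA = number of supporting rope parts = 5.
Gear pair MA = 54/12 = 4.5.
Combined ideal MA = 6 × 5 × 4.5 = 135.
Effort = load / MA = 4050 / 135 = 30 N.

30 N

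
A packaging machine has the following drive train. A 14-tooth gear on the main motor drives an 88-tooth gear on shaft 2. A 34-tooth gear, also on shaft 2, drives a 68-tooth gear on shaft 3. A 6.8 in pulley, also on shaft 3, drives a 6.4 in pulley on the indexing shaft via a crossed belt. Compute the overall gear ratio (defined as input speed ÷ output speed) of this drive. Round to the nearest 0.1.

Each stage contributes driven/driver: gear mesh 88/14 = 6.2857, gear mesh 68/34 = 2, belt 6.4/6.8 = 0.94118.
Overall: 6.2857 × 2 × 0.94118 = 11.832.

11.8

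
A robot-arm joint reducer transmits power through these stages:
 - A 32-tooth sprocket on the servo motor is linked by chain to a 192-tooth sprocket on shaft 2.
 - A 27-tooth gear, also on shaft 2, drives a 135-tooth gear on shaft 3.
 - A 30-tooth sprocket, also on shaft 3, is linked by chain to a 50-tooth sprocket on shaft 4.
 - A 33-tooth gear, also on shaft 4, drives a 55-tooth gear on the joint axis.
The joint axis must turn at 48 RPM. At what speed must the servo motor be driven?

4000 RPM

Overall ratio R = 6 × 5 × 1.6667 × 1.6667 = 83.333.
Required input speed = output speed × R = 48 × 83.333 = 4000 RPM.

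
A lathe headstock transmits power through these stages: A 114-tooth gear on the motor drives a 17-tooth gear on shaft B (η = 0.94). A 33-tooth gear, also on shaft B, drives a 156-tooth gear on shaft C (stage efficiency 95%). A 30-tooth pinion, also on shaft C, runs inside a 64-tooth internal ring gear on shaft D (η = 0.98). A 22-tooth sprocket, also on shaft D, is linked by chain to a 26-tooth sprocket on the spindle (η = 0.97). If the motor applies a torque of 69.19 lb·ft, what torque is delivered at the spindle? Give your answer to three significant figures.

gear mesh 17/114 = 0.14912 → τ = 69.19·0.14912·0.94 = 9.6987 lb·ft
gear mesh 156/33 = 4.7273 → τ = 9.6987·4.7273·0.95 = 43.556 lb·ft
internal gear 64/30 = 2.1333 → τ = 43.556·2.1333·0.98 = 91.061 lb·ft
chain 26/22 = 1.1818 → τ = 91.061·1.1818·0.97 = 104.39 lb·ft

104 lb·ft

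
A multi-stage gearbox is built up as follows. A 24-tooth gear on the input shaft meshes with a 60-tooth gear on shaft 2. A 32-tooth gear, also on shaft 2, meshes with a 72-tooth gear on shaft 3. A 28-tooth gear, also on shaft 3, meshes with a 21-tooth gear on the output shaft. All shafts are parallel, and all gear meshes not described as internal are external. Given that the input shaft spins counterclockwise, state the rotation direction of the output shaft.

the input shaft → shaft 2: external mesh, 1 reversal → CW.
shaft 2 → shaft 3: external mesh, 1 reversal → CCW.
shaft 3 → the output shaft: external mesh, 1 reversal → CW.
3 reversals in total — an odd number — so the output shaft turns opposite to the input shaft.

clockwise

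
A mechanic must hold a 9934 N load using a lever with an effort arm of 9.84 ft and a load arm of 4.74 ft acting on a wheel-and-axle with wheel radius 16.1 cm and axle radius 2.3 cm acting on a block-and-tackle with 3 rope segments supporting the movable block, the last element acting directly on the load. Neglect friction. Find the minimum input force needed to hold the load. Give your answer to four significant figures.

227.9 N

Lever MA = effort arm / load arm = 9.84/4.74 = 2.0759.
Wheel-and-axle MA = R/r = 16.1/2.3 = 7.
Block-and-tackle MA = number of supporting rope parts = 3.
Combined ideal MA = 2.0759 × 7 × 3 = 43.595.
Effort = load / MA = 9934 / 43.595 = 227.87 N.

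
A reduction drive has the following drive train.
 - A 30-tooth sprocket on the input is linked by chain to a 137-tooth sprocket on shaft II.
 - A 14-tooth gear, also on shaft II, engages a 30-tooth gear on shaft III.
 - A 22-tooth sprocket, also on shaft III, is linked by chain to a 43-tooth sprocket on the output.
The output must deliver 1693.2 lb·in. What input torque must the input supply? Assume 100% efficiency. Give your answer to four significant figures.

88.53 lb·in

Overall ratio R = 4.5667 × 2.1429 × 1.9545 = 19.127.
Input torque = output torque / R = 1693.2 / 19.127 = 88.526 lb·in.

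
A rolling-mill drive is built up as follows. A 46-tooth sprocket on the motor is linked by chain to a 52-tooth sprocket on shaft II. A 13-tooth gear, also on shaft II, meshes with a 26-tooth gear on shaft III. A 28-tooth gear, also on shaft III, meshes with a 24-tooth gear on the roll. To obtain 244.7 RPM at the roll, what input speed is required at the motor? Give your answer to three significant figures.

Overall ratio R = 1.1304 × 2 × 0.85714 = 1.9379.
Required input speed = output speed × R = 244.7 × 1.9379 = 474.2 RPM.

474 RPM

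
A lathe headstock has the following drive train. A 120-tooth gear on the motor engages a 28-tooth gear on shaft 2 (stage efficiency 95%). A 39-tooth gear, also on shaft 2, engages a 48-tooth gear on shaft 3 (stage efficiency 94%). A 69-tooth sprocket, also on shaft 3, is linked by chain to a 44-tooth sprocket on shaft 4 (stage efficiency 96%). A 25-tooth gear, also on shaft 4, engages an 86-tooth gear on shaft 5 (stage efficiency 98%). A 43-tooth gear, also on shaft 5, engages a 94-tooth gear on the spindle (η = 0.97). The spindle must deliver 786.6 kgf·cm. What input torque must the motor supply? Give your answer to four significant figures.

700.9 kgf·cm

Overall ratio R = 0.23333 × 1.2308 × 0.63768 × 3.44 × 2.186 = 1.3771; overall efficiency η = 0.95 × 0.94 × 0.96 × 0.98 × 0.97 = 0.8149.
Input torque = output torque / (R × η) = 786.6 / (1.3771 × 0.8149) = 700.9 kgf·cm.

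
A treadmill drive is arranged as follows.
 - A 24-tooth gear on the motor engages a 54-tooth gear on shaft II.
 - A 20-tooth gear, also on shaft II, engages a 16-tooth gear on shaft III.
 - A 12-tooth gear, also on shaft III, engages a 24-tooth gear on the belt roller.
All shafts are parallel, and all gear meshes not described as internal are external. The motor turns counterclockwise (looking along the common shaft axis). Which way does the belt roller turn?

clockwise

the motor → shaft II: external mesh, 1 reversal → CW.
shaft II → shaft III: external mesh, 1 reversal → CCW.
shaft III → the belt roller: external mesh, 1 reversal → CW.
3 reversals in total — an odd number — so the belt roller turns opposite to the motor.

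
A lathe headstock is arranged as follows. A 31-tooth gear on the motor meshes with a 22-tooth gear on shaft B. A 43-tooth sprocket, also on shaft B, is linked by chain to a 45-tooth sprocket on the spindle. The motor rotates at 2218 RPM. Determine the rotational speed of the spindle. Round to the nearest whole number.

2986 RPM

Gear mesh: ratio = 22/31 = 0.70968, so shaft B turns at 2218 / 0.70968 = 3125.4 RPM.
Chain: ratio = 45/43 = 1.0465, so the spindle turns at 3125.4 / 1.0465 = 2986.5 RPM.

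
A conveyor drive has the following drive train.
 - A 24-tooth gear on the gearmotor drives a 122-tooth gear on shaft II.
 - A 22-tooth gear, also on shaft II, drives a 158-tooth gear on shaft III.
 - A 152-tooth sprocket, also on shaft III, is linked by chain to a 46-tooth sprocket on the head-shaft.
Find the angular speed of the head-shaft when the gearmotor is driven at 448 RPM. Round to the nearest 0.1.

Gear mesh: ratio = 122/24 = 5.0833, so shaft II turns at 448 / 5.0833 = 88.131 RPM.
Gear mesh: ratio = 158/22 = 7.1818, so shaft III turns at 88.131 / 7.1818 = 12.271 RPM.
Chain: ratio = 46/152 = 0.30263, so the head-shaft turns at 12.271 / 0.30263 = 40.549 RPM.

40.5 RPM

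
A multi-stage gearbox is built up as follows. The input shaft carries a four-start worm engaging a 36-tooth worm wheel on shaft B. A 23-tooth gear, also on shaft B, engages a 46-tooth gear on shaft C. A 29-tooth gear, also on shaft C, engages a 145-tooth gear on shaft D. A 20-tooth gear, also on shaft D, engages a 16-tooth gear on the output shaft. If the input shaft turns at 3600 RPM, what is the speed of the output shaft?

Worm: ratio = 36/4 = 9, so shaft B turns at 3600 / 9 = 400 RPM.
Gear mesh: ratio = 46/23 = 2, so shaft C turns at 400 / 2 = 200 RPM.
Gear mesh: ratio = 145/29 = 5, so shaft D turns at 200 / 5 = 40 RPM.
Gear mesh: ratio = 16/20 = 0.8, so the output shaft turns at 40 / 0.8 = 50 RPM.

50 RPM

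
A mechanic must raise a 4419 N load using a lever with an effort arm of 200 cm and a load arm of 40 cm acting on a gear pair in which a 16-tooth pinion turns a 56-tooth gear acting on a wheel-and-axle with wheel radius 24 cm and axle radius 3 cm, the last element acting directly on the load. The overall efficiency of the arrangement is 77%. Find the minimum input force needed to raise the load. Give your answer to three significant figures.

41.0 N

Lever MA = effort arm / load arm = 200/40 = 5.
Gear pair MA = 56/16 = 3.5.
Wheel-and-axle MA = R/r = 24/3 = 8.
Combined ideal MA = 5 × 3.5 × 8 = 140.
Actual MA = 140 × 0.77 = 107.8.
Effort = load / actual MA = 4419 / 107.8 = 40.993 N.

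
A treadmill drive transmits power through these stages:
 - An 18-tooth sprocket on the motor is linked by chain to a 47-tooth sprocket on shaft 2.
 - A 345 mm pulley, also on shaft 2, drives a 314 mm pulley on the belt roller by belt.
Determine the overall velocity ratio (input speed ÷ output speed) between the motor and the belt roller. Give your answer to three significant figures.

Each stage contributes driven/driver: chain 47/18 = 2.6111, belt 314/345 = 0.91014.
Overall: 2.6111 × 0.91014 = 2.3765.

2.38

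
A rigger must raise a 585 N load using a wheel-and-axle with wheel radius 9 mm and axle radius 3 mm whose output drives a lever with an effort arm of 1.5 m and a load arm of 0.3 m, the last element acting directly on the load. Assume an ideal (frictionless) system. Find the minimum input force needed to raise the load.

Wheel-and-axle MA = R/r = 9/3 = 3.
Lever MA = effort arm / load arm = 1.5/0.3 = 5.
Combined ideal MA = 3 × 5 = 15.
Effort = load / MA = 585 / 15 = 39 N.

39 N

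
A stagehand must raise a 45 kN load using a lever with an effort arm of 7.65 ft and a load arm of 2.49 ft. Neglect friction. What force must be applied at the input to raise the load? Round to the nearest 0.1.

14.6 kN

Lever MA = effort arm / load arm = 7.65/2.49 = 3.0723.
Effort = load / MA = 45 / 3.0723 = 14.647 kN.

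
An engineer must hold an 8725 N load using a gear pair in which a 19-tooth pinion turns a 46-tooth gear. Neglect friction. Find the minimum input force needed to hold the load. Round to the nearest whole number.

3604 N

Gear pair MA = 46/19 = 2.4211.
Effort = load / MA = 8725 / 2.4211 = 3603.8 N.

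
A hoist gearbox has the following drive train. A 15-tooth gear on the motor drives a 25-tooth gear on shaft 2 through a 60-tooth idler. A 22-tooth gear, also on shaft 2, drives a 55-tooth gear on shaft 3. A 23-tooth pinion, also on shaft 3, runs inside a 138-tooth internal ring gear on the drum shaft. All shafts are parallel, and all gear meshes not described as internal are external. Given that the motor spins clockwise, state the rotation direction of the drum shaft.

counterclockwise

the motor → shaft 2: driver → idler → driven is 2 external meshes, 2 reversals → CW.
shaft 2 → shaft 3: external mesh, 1 reversal → CCW.
shaft 3 → the drum shaft: internal mesh, same direction → CCW.
3 reversals in total — an odd number — so the drum shaft turns opposite to the motor.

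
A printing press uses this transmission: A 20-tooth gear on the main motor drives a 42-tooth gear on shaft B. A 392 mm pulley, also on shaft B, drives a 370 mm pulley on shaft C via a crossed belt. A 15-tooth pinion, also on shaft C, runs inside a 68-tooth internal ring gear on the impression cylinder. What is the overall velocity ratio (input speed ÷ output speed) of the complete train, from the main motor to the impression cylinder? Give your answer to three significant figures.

8.99

Each stage contributes driven/driver: gear mesh 42/20 = 2.1, belt 370/392 = 0.94388, internal gear 68/15 = 4.5333.
Overall: 2.1 × 0.94388 × 4.5333 = 8.9857.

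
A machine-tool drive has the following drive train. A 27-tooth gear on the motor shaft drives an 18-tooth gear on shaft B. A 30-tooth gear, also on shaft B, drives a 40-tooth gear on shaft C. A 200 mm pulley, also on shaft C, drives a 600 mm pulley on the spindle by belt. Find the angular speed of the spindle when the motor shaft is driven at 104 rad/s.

39 rad/s

Gear mesh: ratio = 18/27 = 0.66667, so shaft B turns at 104 / 0.66667 = 156 rad/s.
Gear mesh: ratio = 40/30 = 1.3333, so shaft C turns at 156 / 1.3333 = 117 rad/s.
Belt: ratio = 600/200 = 3, so the spindle turns at 117 / 3 = 39 rad/s.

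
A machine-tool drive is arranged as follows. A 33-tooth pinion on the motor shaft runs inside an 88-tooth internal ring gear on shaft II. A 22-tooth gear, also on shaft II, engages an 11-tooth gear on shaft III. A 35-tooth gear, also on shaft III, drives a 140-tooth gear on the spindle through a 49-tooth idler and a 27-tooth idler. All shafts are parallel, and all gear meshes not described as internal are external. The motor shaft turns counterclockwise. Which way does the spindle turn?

counterclockwise

the motor shaft → shaft II: internal mesh, same direction → CCW.
shaft II → shaft III: external mesh, 1 reversal → CW.
shaft III → the spindle: driver → idler → idler → driven is 3 external meshes, 3 reversals → CCW.
4 reversals in total — an even number — so the spindle turns the same way as the motor shaft.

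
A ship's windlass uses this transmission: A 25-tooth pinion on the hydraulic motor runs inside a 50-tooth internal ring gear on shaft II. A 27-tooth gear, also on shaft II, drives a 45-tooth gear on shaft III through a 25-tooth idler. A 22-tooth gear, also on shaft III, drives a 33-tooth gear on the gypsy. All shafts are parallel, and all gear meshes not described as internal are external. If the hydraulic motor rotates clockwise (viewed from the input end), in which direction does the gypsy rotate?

the hydraulic motor → shaft II: internal mesh, same direction → CW.
shaft II → shaft III: driver → idler → driven is 2 external meshes, 2 reversals → CW.
shaft III → the gypsy: external mesh, 1 reversal → CCW.
3 reversals in total — an odd number — so the gypsy turns opposite to the hydraulic motor.

counterclockwise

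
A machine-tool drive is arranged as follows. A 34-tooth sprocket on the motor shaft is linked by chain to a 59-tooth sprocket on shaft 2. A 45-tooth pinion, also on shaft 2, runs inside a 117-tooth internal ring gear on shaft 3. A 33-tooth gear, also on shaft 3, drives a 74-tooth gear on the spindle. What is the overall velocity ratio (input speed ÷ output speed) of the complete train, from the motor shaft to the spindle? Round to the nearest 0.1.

10.1

Each stage contributes driven/driver: chain 59/34 = 1.7353, internal gear 117/45 = 2.6, gear mesh 74/33 = 2.2424.
Overall: 1.7353 × 2.6 × 2.2424 = 10.117.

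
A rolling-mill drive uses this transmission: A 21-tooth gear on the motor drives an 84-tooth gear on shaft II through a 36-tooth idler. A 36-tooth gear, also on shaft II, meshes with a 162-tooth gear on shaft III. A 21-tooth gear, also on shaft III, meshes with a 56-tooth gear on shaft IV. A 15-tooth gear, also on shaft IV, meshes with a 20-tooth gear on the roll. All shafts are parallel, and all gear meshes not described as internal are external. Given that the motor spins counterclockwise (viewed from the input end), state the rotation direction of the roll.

the motor → shaft II: driver → idler → driven is 2 external meshes, 2 reversals → CCW.
shaft II → shaft III: external mesh, 1 reversal → CW.
shaft III → shaft IV: external mesh, 1 reversal → CCW.
shaft IV → the roll: external mesh, 1 reversal → CW.
5 reversals in total — an odd number — so the roll turns opposite to the motor.

clockwise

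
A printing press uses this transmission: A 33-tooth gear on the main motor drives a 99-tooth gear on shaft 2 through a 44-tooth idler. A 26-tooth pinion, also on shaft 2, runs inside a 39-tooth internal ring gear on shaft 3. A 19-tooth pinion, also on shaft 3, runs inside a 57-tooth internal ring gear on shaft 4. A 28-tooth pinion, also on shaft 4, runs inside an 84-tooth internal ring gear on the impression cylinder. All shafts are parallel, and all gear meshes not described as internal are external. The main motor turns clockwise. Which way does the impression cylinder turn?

the main motor → shaft 2: driver → idler → driven is 2 external meshes, 2 reversals → CW.
shaft 2 → shaft 3: internal mesh, same direction → CW.
shaft 3 → shaft 4: internal mesh, same direction → CW.
shaft 4 → the impression cylinder: internal mesh, same direction → CW.
2 reversals in total — an even number — so the impression cylinder turns the same way as the main motor.

clockwise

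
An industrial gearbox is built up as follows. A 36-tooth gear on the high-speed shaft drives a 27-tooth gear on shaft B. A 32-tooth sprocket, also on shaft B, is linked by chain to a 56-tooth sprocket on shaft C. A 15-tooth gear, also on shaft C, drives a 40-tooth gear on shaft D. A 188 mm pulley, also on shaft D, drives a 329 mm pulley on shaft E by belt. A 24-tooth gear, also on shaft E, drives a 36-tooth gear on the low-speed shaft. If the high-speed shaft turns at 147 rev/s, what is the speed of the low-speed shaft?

16 rev/s

the high-speed shaft → shaft B (gear mesh, 27/36): 147 ÷ 0.75 = 196 rev/s
shaft B → shaft C (chain, 56/32): 196 ÷ 1.75 = 112 rev/s
shaft C → shaft D (gear mesh, 40/15): 112 ÷ 2.6667 = 42 rev/s
shaft D → shaft E (belt, 329/188): 42 ÷ 1.75 = 24 rev/s
shaft E → the low-speed shaft (gear mesh, 36/24): 24 ÷ 1.5 = 16 rev/s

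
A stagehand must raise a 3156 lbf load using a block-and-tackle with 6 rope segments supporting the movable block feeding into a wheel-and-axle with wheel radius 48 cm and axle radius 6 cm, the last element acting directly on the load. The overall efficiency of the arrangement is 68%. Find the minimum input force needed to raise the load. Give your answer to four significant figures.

Block-and-tackle MA = number of supporting rope parts = 6.
Wheel-and-axle MA = R/r = 48/6 = 8.
Combined ideal MA = 6 × 8 = 48.
Actual MA = 48 × 0.68 = 32.64.
Effort = load / actual MA = 3156 / 32.64 = 96.691 lbf.

96.69 lbf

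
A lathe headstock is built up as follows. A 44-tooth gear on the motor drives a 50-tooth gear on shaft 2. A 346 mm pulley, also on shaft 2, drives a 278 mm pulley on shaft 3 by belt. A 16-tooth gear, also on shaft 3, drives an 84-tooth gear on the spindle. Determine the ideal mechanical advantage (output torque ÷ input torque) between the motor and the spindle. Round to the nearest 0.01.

4.79

Each stage contributes driven/driver: gear mesh 50/44 = 1.1364, belt 278/346 = 0.80347, gear mesh 84/16 = 5.25.
Overall: 1.1364 × 0.80347 × 5.25 = 4.7934.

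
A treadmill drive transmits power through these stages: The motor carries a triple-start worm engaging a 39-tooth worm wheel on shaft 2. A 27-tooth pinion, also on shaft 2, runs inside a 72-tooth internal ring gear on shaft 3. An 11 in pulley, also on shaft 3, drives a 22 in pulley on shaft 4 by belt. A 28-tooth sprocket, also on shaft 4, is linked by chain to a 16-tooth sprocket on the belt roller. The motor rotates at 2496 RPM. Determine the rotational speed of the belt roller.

63 RPM

worm 39/3 = 13 → 2496/13 = 192 RPM
internal gear 72/27 = 2.6667 → 192/2.6667 = 72 RPM
belt 22/11 = 2 → 72/2 = 36 RPM
chain 16/28 = 0.57143 → 36/0.57143 = 63 RPM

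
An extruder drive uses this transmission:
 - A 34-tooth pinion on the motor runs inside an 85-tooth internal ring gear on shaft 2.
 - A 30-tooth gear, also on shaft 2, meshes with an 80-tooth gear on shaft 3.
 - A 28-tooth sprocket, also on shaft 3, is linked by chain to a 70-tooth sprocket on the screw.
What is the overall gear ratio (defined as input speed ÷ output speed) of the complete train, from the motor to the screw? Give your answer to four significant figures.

16.67

Each stage contributes driven/driver: internal gear 85/34 = 2.5, gear mesh 80/30 = 2.6667, chain 70/28 = 2.5.
Overall: 2.5 × 2.6667 × 2.5 = 16.667.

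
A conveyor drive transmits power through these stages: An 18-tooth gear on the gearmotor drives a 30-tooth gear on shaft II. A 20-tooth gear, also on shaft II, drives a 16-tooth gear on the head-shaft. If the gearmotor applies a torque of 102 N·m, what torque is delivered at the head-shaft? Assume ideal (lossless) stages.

136 N·m

After the gear mesh (30/18): 102 × 1.6667 = 170 N·m
After the gear mesh (16/20): 170 × 0.8 = 136 N·m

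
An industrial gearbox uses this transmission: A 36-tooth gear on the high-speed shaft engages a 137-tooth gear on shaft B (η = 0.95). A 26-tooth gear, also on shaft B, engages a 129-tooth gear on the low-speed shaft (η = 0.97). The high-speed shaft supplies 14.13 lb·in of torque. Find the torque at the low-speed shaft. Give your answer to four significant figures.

245.9 lb·in

gear mesh 137/36 = 3.8056 → τ = 14.13·3.8056·0.95 = 51.084 lb·in
gear mesh 129/26 = 4.9615 → τ = 51.084·4.9615·0.97 = 245.85 lb·in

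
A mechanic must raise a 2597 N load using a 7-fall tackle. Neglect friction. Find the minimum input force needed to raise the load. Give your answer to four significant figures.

371.0 N

Block-and-tackle MA = number of supporting rope parts = 7.
Effort = load / MA = 2597 / 7 = 371 N.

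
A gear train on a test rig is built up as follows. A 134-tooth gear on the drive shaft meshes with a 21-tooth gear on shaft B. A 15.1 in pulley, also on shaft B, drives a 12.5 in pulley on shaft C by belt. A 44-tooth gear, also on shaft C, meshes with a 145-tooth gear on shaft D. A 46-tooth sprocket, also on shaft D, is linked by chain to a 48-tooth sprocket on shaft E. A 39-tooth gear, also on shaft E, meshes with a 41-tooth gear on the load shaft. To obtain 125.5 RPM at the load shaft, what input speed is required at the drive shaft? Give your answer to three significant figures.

58.9 RPM

Overall ratio R = 0.15672 × 0.82781 × 3.2955 × 1.0435 × 1.0513 = 0.46899.
Required input speed = output speed × R = 125.5 × 0.46899 = 58.859 RPM.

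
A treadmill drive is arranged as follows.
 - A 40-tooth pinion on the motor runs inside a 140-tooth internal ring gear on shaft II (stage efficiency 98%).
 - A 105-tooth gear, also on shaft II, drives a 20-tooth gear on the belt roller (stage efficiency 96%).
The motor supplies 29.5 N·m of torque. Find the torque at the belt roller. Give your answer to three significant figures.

18.5 N·m

After the internal gear (140/40): 29.5 × 3.5 × 0.98 = 101.19 N·m
After the gear mesh (20/105): 101.19 × 0.19048 × 0.96 = 18.502 N·m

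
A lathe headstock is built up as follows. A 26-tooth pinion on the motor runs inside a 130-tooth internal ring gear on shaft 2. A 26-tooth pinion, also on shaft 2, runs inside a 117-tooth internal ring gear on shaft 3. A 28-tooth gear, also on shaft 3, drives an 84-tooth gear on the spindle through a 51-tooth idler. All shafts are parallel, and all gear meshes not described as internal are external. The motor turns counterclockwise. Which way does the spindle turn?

the motor → shaft 2: internal mesh, same direction → CCW.
shaft 2 → shaft 3: internal mesh, same direction → CCW.
shaft 3 → the spindle: driver → idler → driven is 2 external meshes, 2 reversals → CCW.
2 reversals in total — an even number — so the spindle turns the same way as the motor.

counterclockwise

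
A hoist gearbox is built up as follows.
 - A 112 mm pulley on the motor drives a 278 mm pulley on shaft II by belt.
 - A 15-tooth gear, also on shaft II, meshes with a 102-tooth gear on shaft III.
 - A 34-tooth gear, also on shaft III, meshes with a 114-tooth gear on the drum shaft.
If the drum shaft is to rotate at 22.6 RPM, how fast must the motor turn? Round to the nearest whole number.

1279 RPM

Overall ratio R = 2.4821 × 6.8 × 3.3529 = 56.593.
Required input speed = output speed × R = 22.6 × 56.593 = 1279 RPM.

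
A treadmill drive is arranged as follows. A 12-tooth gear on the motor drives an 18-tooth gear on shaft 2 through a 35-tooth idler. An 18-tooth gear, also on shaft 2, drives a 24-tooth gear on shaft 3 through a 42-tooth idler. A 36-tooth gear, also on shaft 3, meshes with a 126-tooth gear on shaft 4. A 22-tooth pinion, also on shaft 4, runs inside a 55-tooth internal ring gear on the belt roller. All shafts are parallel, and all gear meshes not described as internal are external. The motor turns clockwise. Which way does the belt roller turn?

counterclockwise

the motor → shaft 2: driver → idler → driven is 2 external meshes, 2 reversals → CW.
shaft 2 → shaft 3: driver → idler → driven is 2 external meshes, 2 reversals → CW.
shaft 3 → shaft 4: external mesh, 1 reversal → CCW.
shaft 4 → the belt roller: internal mesh, same direction → CCW.
5 reversals in total — an odd number — so the belt roller turns opposite to the motor.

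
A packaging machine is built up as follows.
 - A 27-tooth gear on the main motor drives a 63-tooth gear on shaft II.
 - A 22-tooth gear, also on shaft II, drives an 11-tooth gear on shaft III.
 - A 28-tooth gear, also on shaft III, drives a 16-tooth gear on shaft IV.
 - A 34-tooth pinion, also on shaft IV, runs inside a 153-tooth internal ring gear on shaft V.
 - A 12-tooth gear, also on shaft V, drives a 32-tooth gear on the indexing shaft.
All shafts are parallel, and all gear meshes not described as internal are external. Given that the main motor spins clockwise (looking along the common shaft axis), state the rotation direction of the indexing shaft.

the main motor → shaft II: external mesh, 1 reversal → CCW.
shaft II → shaft III: external mesh, 1 reversal → CW.
shaft III → shaft IV: external mesh, 1 reversal → CCW.
shaft IV → shaft V: internal mesh, same direction → CCW.
shaft V → the indexing shaft: external mesh, 1 reversal → CW.
4 reversals in total — an even number — so the indexing shaft turns the same way as the main motor.

clockwise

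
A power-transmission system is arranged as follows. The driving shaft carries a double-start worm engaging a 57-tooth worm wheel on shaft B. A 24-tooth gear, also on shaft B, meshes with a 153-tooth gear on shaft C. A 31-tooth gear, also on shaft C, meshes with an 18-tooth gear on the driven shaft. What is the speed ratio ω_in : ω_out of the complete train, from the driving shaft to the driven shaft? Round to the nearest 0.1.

105.5

Each stage contributes driven/driver: worm 57/2 = 28.5, gear mesh 153/24 = 6.375, gear mesh 18/31 = 0.58065.
Overall: 28.5 × 6.375 × 0.58065 = 105.5.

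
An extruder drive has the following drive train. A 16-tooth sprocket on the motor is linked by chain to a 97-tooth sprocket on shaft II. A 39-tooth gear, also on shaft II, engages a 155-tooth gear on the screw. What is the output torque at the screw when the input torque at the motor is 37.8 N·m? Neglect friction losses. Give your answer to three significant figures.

After the chain (97/16): 37.8 × 6.0625 = 229.16 N·m
After the gear mesh (155/39): 229.16 × 3.9744 = 910.77 N·m

911 N·m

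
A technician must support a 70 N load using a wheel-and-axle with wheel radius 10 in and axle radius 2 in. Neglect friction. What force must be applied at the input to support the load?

Wheel-and-axle MA = R/r = 10/2 = 5.
Effort = load / MA = 70 / 5 = 14 N.

14 N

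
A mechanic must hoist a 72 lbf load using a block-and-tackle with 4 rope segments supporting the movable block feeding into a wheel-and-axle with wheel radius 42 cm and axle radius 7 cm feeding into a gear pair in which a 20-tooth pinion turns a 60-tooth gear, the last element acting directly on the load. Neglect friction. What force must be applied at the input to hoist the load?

1 lbf

Block-and-tackle MA = number of supporting rope parts = 4.
Wheel-and-axle MA = R/r = 42/7 = 6.
Gear pair MA = 60/20 = 3.
Combined ideal MA = 4 × 6 × 3 = 72.
Effort = load / MA = 72 / 72 = 1 lbf.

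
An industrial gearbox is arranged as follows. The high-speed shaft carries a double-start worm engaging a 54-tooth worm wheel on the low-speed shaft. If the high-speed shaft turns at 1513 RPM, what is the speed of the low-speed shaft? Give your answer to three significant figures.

worm 54/2 = 27 → 1513/27 = 56.037 RPM

56.0 RPM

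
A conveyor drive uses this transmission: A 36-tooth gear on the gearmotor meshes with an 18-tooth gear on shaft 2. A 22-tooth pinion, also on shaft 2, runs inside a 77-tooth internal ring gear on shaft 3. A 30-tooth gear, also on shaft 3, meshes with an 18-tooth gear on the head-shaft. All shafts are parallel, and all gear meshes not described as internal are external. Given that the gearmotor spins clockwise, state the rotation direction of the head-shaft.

clockwise

the gearmotor → shaft 2: external mesh, 1 reversal → CCW.
shaft 2 → shaft 3: internal mesh, same direction → CCW.
shaft 3 → the head-shaft: external mesh, 1 reversal → CW.
2 reversals in total — an even number — so the head-shaft turns the same way as the gearmotor.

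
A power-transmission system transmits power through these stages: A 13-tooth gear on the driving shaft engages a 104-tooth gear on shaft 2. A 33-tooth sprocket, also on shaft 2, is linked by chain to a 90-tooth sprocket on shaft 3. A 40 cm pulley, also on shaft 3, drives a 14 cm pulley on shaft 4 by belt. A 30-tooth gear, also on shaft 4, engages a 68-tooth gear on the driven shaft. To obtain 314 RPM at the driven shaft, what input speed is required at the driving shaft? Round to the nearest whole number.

5435 RPM

Overall ratio R = 8 × 2.7273 × 0.35 × 2.2667 = 17.309.
Required input speed = output speed × R = 314 × 17.309 = 5435.1 RPM.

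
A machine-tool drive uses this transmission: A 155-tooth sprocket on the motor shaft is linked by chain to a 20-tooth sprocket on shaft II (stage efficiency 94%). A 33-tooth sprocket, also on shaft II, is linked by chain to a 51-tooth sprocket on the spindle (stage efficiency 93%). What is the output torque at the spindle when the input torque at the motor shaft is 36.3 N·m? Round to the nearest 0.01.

6.33 N·m

Chain: ratio = 20/155 = 0.12903; torque at shaft II = 36.3 × 0.12903 × 0.94 = 4.4028 N·m.
Chain: ratio = 51/33 = 1.5455; torque at the spindle = 4.4028 × 1.5455 × 0.93 = 6.3281 N·m.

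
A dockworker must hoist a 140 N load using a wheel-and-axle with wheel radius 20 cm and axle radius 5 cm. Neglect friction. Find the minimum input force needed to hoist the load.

35 N

Wheel-and-axle MA = R/r = 20/5 = 4.
Effort = load / MA = 140 / 4 = 35 N.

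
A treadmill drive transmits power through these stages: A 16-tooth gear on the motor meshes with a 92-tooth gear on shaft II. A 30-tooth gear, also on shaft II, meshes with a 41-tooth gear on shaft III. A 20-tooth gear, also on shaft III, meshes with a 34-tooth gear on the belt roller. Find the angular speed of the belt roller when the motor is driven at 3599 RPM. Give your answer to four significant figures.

the motor → shaft II (gear mesh, 92/16): 3599 ÷ 5.75 = 625.91 RPM
shaft II → shaft III (gear mesh, 41/30): 625.91 ÷ 1.3667 = 457.99 RPM
shaft III → the belt roller (gear mesh, 34/20): 457.99 ÷ 1.7 = 269.4 RPM

269.4 RPM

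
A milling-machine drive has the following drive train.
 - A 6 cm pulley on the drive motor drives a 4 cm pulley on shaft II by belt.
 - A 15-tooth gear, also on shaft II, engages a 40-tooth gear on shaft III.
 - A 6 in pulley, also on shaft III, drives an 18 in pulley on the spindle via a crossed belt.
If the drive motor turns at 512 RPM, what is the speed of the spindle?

the drive motor → shaft II (belt, 4/6): 512 ÷ 0.66667 = 768 RPM
shaft II → shaft III (gear mesh, 40/15): 768 ÷ 2.6667 = 288 RPM
shaft III → the spindle (belt, 18/6): 288 ÷ 3 = 96 RPM

96 RPM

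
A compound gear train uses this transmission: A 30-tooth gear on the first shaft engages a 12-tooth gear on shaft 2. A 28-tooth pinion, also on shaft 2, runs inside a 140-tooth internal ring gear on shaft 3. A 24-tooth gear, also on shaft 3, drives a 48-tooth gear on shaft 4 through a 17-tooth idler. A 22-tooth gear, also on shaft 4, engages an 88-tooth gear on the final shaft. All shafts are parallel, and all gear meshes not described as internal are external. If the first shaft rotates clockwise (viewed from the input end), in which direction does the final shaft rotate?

the first shaft → shaft 2: external mesh, 1 reversal → CCW.
shaft 2 → shaft 3: internal mesh, same direction → CCW.
shaft 3 → shaft 4: driver → idler → driven is 2 external meshes, 2 reversals → CCW.
shaft 4 → the final shaft: external mesh, 1 reversal → CW.
4 reversals in total — an even number — so the final shaft turns the same way as the first shaft.

clockwise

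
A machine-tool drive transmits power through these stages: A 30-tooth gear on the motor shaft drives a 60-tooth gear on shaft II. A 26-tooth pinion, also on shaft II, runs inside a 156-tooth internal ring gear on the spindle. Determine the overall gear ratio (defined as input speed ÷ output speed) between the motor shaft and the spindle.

12

Each stage contributes driven/driver: gear mesh 60/30 = 2, internal gear 156/26 = 6.
Overall: 2 × 6 = 12.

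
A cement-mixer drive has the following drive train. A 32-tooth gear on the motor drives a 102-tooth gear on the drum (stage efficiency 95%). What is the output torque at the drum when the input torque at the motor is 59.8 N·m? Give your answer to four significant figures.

181.1 N·m

gear mesh 102/32 = 3.1875 → τ = 59.8·3.1875·0.95 = 181.08 N·m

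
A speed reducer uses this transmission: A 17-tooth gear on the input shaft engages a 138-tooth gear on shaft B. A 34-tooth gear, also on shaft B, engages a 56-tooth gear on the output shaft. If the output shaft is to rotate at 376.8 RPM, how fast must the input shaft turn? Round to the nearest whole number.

5038 RPM

Overall ratio R = 8.1176 × 1.6471 = 13.37.
Required input speed = output speed × R = 376.8 × 13.37 = 5037.9 RPM.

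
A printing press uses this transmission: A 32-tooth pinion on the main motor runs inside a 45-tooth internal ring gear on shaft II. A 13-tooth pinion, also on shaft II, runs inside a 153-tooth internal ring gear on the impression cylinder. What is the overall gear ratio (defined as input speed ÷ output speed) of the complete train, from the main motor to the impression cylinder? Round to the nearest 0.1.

16.6

Each stage contributes driven/driver: internal gear 45/32 = 1.4062, internal gear 153/13 = 11.769.
Overall: 1.4062 × 11.769 = 16.55.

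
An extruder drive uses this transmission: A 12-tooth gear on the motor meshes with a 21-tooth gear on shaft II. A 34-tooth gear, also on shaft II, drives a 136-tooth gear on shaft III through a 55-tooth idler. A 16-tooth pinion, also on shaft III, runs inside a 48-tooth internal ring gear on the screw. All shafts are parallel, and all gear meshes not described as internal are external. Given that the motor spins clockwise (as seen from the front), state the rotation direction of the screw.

the motor → shaft II: external mesh, 1 reversal → CCW.
shaft II → shaft III: driver → idler → driven is 2 external meshes, 2 reversals → CCW.
shaft III → the screw: internal mesh, same direction → CCW.
3 reversals in total — an odd number — so the screw turns opposite to the motor.

counterclockwise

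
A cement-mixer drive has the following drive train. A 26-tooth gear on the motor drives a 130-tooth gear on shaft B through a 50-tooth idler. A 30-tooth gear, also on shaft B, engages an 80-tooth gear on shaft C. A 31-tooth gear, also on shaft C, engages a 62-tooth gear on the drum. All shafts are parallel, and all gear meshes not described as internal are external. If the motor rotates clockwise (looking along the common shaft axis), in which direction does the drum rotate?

the motor → shaft B: driver → idler → driven is 2 external meshes, 2 reversals → CW.
shaft B → shaft C: external mesh, 1 reversal → CCW.
shaft C → the drum: external mesh, 1 reversal → CW.
4 reversals in total — an even number — so the drum turns the same way as the motor.

clockwise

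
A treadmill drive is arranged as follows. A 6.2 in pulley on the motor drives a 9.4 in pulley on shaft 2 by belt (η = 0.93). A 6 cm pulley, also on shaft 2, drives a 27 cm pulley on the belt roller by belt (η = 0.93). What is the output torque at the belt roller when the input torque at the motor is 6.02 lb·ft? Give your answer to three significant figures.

35.5 lb·ft

belt 9.4/6.2 = 1.5161 → τ = 6.02·1.5161·0.93 = 8.4882 lb·ft
belt 27/6 = 4.5 → τ = 8.4882·4.5·0.93 = 35.523 lb·ft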